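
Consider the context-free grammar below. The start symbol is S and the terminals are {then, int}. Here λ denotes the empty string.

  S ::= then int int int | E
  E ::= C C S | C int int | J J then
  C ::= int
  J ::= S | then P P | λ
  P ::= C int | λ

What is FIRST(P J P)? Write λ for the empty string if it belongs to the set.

{λ, int, then}

FIRST(C) = {int}
FIRST(P) = {λ, int}  (via C int)
FIRST(S) = {int, then}  (via E)
FIRST(J) = {λ, int, then}  (via S)
FIRST(E) = {int, then}  (via C C S, C int int, J J then)
FIRST(P J P): take FIRST of each symbol in turn, carrying on past any symbol whose FIRST contains λ; result {λ, int, then}.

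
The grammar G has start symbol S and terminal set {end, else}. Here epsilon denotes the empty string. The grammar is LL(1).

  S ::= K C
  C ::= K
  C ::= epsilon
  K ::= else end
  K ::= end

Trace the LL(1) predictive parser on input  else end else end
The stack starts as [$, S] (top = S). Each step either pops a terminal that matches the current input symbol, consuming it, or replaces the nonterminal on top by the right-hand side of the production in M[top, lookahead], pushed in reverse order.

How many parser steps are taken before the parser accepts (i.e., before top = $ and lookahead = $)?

     Stack         Input                Action
  1  $ S           else end else end $  expand S ::= K C
  2  $ C K         else end else end $  expand K ::= else end
  3  $ C end else  else end else end $  match else
  4  $ C end       end else end $       match end
  5  $ C           else end $           expand C ::= K
  6  $ K           else end $           expand K ::= else end
  7  $ end else    else end $           match else
  8  $ end         end $                match end
Accept reached after 8 steps.

8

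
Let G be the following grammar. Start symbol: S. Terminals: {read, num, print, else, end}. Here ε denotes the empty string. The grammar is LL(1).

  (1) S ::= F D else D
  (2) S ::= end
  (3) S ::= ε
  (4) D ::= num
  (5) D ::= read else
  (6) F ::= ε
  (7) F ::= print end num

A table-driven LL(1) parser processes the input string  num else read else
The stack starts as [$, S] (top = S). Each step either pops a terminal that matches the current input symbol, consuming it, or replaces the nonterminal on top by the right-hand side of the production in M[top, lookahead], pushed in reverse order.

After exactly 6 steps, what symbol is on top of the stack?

read

     Stack         Input                 Action
  1  $ S           num else read else $  expand S ::= F D else D
  2  $ D else D F  num else read else $  expand F ::= ε
  3  $ D else D    num else read else $  expand D ::= num
  4  $ D else num  num else read else $  match num
  5  $ D else      else read else $      match else
  6  $ D           read else $           expand D ::= read else
Stack after step 6: $ else read (top = read).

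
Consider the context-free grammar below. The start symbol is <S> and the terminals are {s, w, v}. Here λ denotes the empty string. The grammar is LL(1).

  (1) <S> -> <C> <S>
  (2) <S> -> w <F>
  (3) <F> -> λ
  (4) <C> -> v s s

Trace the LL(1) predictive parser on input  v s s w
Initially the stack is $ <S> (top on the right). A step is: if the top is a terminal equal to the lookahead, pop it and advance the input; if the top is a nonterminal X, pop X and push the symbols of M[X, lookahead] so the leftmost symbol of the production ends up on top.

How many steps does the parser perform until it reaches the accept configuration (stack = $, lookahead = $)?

step 1: stack=$ <S>  input=v s s w $  — expand <S> -> <C> <S>
step 2: stack=$ <S> <C>  input=v s s w $  — expand <C> -> v s s
step 3: stack=$ <S> s s v  input=v s s w $  — match v
step 4: stack=$ <S> s s  input=s s w $  — match s
step 5: stack=$ <S> s  input=s w $  — match s
step 6: stack=$ <S>  input=w $  — expand <S> -> w <F>
step 7: stack=$ <F> w  input=w $  — match w
step 8: stack=$ <F>  input=$  — expand <F> -> λ
Accept reached after 8 steps.

8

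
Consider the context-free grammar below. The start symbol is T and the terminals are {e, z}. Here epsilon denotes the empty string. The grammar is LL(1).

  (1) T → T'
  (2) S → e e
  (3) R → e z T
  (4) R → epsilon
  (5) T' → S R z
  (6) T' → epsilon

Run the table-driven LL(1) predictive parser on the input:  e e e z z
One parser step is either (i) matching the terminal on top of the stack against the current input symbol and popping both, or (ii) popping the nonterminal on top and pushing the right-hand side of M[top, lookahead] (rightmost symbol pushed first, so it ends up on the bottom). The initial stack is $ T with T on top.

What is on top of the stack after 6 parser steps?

e

step 1: stack=$ T  input=e e e z z $  — expand T → T'
step 2: stack=$ T'  input=e e e z z $  — expand T' → S R z
step 3: stack=$ z R S  input=e e e z z $  — expand S → e e
step 4: stack=$ z R e e  input=e e e z z $  — match e
step 5: stack=$ z R e  input=e e z z $  — match e
step 6: stack=$ z R  input=e z z $  — expand R → e z T
Stack after step 6: $ z T z e (top = e).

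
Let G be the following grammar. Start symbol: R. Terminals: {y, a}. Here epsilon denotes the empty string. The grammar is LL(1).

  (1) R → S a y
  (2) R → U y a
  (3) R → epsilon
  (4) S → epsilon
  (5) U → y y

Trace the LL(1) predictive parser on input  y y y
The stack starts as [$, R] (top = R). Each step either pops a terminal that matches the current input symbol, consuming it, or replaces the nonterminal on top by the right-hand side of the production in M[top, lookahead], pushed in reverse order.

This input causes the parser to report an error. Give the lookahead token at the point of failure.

$

step 1: stack=$ R  input=y y y $  — expand R → U y a
step 2: stack=$ a y U  input=y y y $  — expand U → y y
step 3: stack=$ a y y y  input=y y y $  — match y
step 4: stack=$ a y y  input=y y $  — match y
step 5: stack=$ a y  input=y $  — match y
step 6: stack=$ a  input=$  — error: top is terminal a but lookahead is $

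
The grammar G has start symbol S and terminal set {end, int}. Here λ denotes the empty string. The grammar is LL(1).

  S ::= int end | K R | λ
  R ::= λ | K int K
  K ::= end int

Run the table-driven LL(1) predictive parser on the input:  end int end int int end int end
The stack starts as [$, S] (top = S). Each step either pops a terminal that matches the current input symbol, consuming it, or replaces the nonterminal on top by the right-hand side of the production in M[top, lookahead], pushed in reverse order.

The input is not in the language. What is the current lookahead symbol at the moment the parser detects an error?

      Stack            Input                              Action
   1  $ S              end int end int int end int end $  expand S ::= K R
   2  $ R K            end int end int int end int end $  expand K ::= end int
   3  $ R int end      end int end int int end int end $  match end
   4  $ R int          int end int int end int end $      match int
   5  $ R              end int int end int end $          expand R ::= K int K
   6  $ K int K        end int int end int end $          expand K ::= end int
   7  $ K int int end  end int int end int end $          match end
   8  $ K int int      int int end int end $              match int
   9  $ K int          int end int end $                  match int
  10  $ K              end int end $                      expand K ::= end int
  11  $ int end        end int end $                      match end
  12  $ int            int end $                          match int
  13  $                end $                              error: stack empty but input remains

end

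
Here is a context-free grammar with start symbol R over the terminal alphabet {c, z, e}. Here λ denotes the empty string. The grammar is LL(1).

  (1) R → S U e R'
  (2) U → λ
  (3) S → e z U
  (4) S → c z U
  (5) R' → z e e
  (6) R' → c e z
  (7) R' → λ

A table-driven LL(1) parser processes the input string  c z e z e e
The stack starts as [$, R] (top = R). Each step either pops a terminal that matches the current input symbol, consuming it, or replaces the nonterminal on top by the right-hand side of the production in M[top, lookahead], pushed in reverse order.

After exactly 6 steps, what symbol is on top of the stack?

step 1: stack=$ R  input=c z e z e e $  — expand R → S U e R'
step 2: stack=$ R' e U S  input=c z e z e e $  — expand S → c z U
step 3: stack=$ R' e U U z c  input=c z e z e e $  — match c
step 4: stack=$ R' e U U z  input=z e z e e $  — match z
step 5: stack=$ R' e U U  input=e z e e $  — expand U → λ
step 6: stack=$ R' e U  input=e z e e $  — expand U → λ
Stack after step 6: $ R' e (top = e).

e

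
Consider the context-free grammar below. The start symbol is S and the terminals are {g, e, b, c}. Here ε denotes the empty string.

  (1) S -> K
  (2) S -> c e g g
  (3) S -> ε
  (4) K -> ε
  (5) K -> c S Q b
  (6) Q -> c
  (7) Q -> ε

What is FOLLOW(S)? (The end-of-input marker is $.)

FIRST(K): from K->ε we get {ε}; from K->c S Q b we get {c}. So FIRST(K) = {ε, c}.
FIRST(Q): from Q->c we get {c}; from Q->ε we get {ε}. So FIRST(Q) = {ε, c}.
FIRST(S): from S->K we get {ε, c}; from S->c e g g we get {c}; from S->ε we get {ε}. So FIRST(S) = {ε, c}.
FOLLOW(S) includes $ since S is the start symbol.
FOLLOW(S): in K->c S Q b, S is followed by Q b with FIRST {b, c}. Thus FOLLOW(S) = {$, b, c}.
FOLLOW(K): in S->K, the suffix after K is empty, so FOLLOW(K) ⊇ FOLLOW(S) = {$, b, c}. Thus FOLLOW(K) = {$, b, c}.
FOLLOW(Q): in K->c S Q b, Q is followed by b with FIRST {b}. Thus FOLLOW(Q) = {b}.

{$, b, c}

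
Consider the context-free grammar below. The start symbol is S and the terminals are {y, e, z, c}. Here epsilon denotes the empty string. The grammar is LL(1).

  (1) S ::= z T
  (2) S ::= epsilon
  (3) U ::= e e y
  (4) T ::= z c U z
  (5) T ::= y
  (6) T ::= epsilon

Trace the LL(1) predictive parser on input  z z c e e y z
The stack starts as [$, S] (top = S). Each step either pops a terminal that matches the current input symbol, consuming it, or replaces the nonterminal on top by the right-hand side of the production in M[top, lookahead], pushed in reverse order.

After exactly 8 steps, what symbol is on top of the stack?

y

step 1: stack=$ S  input=z z c e e y z $  — expand S ::= z T
step 2: stack=$ T z  input=z z c e e y z $  — match z
step 3: stack=$ T  input=z c e e y z $  — expand T ::= z c U z
step 4: stack=$ z U c z  input=z c e e y z $  — match z
step 5: stack=$ z U c  input=c e e y z $  — match c
step 6: stack=$ z U  input=e e y z $  — expand U ::= e e y
step 7: stack=$ z y e e  input=e e y z $  — match e
step 8: stack=$ z y e  input=e y z $  — match e
Stack after step 8: $ z y (top = y).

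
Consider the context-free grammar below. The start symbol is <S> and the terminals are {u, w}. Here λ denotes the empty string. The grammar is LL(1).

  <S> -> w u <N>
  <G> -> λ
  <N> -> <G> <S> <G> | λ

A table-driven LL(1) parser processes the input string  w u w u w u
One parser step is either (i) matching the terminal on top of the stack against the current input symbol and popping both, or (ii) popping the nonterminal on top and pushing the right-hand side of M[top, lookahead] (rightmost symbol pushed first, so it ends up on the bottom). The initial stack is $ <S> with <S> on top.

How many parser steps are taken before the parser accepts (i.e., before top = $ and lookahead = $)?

      Stack              Input          Action
   1  $ <S>              w u w u w u $  expand <S> -> w u <N>
   2  $ <N> u w          w u w u w u $  match w
   3  $ <N> u            u w u w u $    match u
   4  $ <N>              w u w u $      expand <N> -> <G> <S> <G>
   5  $ <G> <S> <G>      w u w u $      expand <G> -> λ
   6  $ <G> <S>          w u w u $      expand <S> -> w u <N>
   7  $ <G> <N> u w      w u w u $      match w
   8  $ <G> <N> u        u w u $        match u
   9  $ <G> <N>          w u $          expand <N> -> <G> <S> <G>
  10  $ <G> <G> <S> <G>  w u $          expand <G> -> λ
  11  $ <G> <G> <S>      w u $          expand <S> -> w u <N>
  12  $ <G> <G> <N> u w  w u $          match w
  13  $ <G> <G> <N> u    u $            match u
  14  $ <G> <G> <N>      $              expand <N> -> λ
  15  $ <G> <G>          $              expand <G> -> λ
  16  $ <G>              $              expand <G> -> λ
Accept reached after 16 steps.

16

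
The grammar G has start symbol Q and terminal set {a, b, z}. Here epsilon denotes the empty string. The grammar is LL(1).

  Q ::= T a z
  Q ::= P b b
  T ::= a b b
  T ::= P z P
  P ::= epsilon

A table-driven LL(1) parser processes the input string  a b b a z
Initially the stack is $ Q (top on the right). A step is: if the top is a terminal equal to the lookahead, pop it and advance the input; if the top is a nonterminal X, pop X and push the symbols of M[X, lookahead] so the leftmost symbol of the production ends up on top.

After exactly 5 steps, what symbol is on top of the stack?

a

     Stack        Input        Action
  1  $ Q          a b b a z $  expand Q ::= T a z
  2  $ z a T      a b b a z $  expand T ::= a b b
  3  $ z a b b a  a b b a z $  match a
  4  $ z a b b    b b a z $    match b
  5  $ z a b      b a z $      match b
Stack after step 5: $ z a (top = a).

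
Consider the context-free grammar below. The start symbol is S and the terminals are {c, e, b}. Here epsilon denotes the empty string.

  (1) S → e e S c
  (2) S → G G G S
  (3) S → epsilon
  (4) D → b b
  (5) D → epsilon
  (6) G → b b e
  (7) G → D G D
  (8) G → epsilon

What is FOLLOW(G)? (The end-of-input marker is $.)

{$, b, c, e}

FIRST(D): from D→b b we get {b}; from D→epsilon we get {epsilon}. So FIRST(D) = {epsilon, b}.
FIRST(G): from G→b b e we get {b}; from G→D G D we get {epsilon, b}; from G→epsilon we get {epsilon}. So FIRST(G) = {epsilon, b}.
FIRST(S): from S→e e S c we get {e}; from S→G G G S we get {epsilon, b, e}; from S→epsilon we get {epsilon}. So FIRST(S) = {epsilon, b, e}.
FOLLOW(S) includes $ since S is the start symbol.
FOLLOW(S): in S→e e S c, S is followed by c with FIRST {c}; in S→G G G S, the suffix after S is empty (adds nothing new). Thus FOLLOW(S) = {$, c}.
FOLLOW(G): in S→G G G S (occurrence 1), G is followed by G G S with FIRST {epsilon, b, e}; in S→G G G S (occurrence 1), the suffix after G is nullable, so FOLLOW(G) ⊇ FOLLOW(S) = {$, c}; in S→G G G S (occurrence 2), G is followed by G S with FIRST {epsilon, b, e}; in S→G G G S (occurrence 2), the suffix after G is nullable, so FOLLOW(G) ⊇ FOLLOW(S) = {$, c}; in S→G G G S (occurrence 3), G is followed by S with FIRST {epsilon, b, e}; in S→G G G S (occurrence 3), the suffix after G is nullable, so FOLLOW(G) ⊇ FOLLOW(S) = {$, c}; in G→D G D, G is followed by D with FIRST {epsilon, b}; in G→D G D, the suffix after G is nullable (adds nothing new). Thus FOLLOW(G) = {$, b, c, e}.
FOLLOW(D): in G→D G D (occurrence 1), D is followed by G D with FIRST {epsilon, b}; in G→D G D (occurrence 1), the suffix after D is nullable, so FOLLOW(D) ⊇ FOLLOW(G) = {$, b, c, e}; in G→D G D (occurrence 2), the suffix after D is empty, so FOLLOW(D) ⊇ FOLLOW(G) = {$, b, c, e}. Thus FOLLOW(D) = {$, b, c, e}.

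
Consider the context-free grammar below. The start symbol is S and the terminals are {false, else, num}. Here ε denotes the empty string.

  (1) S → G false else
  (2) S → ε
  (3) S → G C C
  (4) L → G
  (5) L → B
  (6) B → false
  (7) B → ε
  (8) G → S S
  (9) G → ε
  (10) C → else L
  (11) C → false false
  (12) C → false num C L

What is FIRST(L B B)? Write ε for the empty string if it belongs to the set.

{ε, else, false}

FIRST(B) = {ε, false}
FIRST(C) = {else, false}
FIRST(S) = {ε, else, false}  (via G false else, G C C)
FIRST(G) = {ε, else, false}  (via S S)
FIRST(L) = {ε, else, false}  (via G, B)
FIRST(L B B): take FIRST of each symbol in turn, carrying on past any symbol whose FIRST contains ε; result {ε, else, false}.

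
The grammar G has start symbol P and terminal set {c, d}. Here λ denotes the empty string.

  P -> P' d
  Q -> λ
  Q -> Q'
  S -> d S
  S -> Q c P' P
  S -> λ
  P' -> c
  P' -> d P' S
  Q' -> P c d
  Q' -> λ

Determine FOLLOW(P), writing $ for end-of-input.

{$, c, d}

FIRST(P'): from P'->c we get {c}; from P'->d P' S we get {d}. So FIRST(P') = {c, d}.
FIRST(P): from P->P' d we get {c, d}. So FIRST(P) = {c, d}.
FIRST(Q'): from Q'->P c d we get {c, d}; from Q'->λ we get {λ}. So FIRST(Q') = {λ, c, d}.
FIRST(Q): from Q->λ we get {λ}; from Q->Q' we get {λ, c, d}. So FIRST(Q) = {λ, c, d}.
FIRST(S): from S->d S we get {d}; from S->Q c P' P we get {c, d}; from S->λ we get {λ}. So FIRST(S) = {λ, c, d}.
FOLLOW(P) includes $ since P is the start symbol.
FOLLOW(Q): in S->Q c P' P, Q is followed by c P' P with FIRST {c}. Thus FOLLOW(Q) = {c}.
FOLLOW(P'): in P->P' d, P' is followed by d with FIRST {d}; in S->Q c P' P, P' is followed by P with FIRST {c, d}; in P'->d P' S, P' is followed by S with FIRST {λ, c, d}; in P'->d P' S, the suffix after P' is nullable (adds nothing new). Thus FOLLOW(P') = {c, d}.
FOLLOW(S): in S->d S, the suffix after S is empty (adds nothing new); in P'->d P' S, the suffix after S is empty, so FOLLOW(S) ⊇ FOLLOW(P') = {c, d}. Thus FOLLOW(S) = {c, d}.
FOLLOW(P): in S->Q c P' P, the suffix after P is empty, so FOLLOW(P) ⊇ FOLLOW(S) = {c, d}; in Q'->P c d, P is followed by c d with FIRST {c}. Thus FOLLOW(P) = {$, c, d}.
FOLLOW(Q'): in Q->Q', the suffix after Q' is empty, so FOLLOW(Q') ⊇ FOLLOW(Q) = {c}. Thus FOLLOW(Q') = {c}.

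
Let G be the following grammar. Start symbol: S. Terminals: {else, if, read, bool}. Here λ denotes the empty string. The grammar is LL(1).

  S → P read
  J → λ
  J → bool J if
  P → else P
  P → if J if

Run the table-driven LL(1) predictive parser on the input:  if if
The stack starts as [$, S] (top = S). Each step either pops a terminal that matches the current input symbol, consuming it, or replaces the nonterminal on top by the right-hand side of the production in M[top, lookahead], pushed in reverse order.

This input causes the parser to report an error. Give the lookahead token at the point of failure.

     Stack           Input    Action
  1  $ S             if if $  expand S → P read
  2  $ read P        if if $  expand P → if J if
  3  $ read if J if  if if $  match if
  4  $ read if J     if $     expand J → λ
  5  $ read if       if $     match if
  6  $ read          $        error: top is terminal read but lookahead is $

$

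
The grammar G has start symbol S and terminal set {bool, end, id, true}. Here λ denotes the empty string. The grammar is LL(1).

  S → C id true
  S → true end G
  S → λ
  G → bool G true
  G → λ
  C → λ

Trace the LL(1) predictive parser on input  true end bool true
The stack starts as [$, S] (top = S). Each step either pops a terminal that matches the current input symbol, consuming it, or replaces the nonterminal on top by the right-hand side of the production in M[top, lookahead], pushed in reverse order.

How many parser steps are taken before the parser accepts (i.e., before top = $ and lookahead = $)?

7

     Stack          Input                 Action
  1  $ S            true end bool true $  expand S → true end G
  2  $ G end true   true end bool true $  match true
  3  $ G end        end bool true $       match end
  4  $ G            bool true $           expand G → bool G true
  5  $ true G bool  bool true $           match bool
  6  $ true G       true $                expand G → λ
  7  $ true         true $                match true
Accept reached after 7 steps.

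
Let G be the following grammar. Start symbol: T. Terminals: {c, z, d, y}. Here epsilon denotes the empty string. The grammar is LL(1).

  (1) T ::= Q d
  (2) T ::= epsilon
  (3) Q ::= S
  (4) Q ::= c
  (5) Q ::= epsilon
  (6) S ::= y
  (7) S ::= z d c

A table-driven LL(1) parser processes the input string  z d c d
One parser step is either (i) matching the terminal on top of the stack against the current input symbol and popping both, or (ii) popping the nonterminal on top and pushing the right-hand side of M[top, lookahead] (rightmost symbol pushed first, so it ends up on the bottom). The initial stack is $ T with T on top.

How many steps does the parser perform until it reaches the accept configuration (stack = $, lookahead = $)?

step 1: stack=$ T  input=z d c d $  — expand T ::= Q d
step 2: stack=$ d Q  input=z d c d $  — expand Q ::= S
step 3: stack=$ d S  input=z d c d $  — expand S ::= z d c
step 4: stack=$ d c d z  input=z d c d $  — match z
step 5: stack=$ d c d  input=d c d $  — match d
step 6: stack=$ d c  input=c d $  — match c
step 7: stack=$ d  input=d $  — match d
Accept reached after 7 steps.

7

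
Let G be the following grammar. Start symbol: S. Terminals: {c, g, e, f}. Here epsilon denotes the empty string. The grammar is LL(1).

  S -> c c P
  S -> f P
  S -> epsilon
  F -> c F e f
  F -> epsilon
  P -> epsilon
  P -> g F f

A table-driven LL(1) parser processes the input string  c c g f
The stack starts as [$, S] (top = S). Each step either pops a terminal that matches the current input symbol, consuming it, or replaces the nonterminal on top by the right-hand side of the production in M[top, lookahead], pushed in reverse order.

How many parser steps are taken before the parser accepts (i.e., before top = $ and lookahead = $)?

step 1: stack=$ S  input=c c g f $  — expand S -> c c P
step 2: stack=$ P c c  input=c c g f $  — match c
step 3: stack=$ P c  input=c g f $  — match c
step 4: stack=$ P  input=g f $  — expand P -> g F f
step 5: stack=$ f F g  input=g f $  — match g
step 6: stack=$ f F  input=f $  — expand F -> epsilon
step 7: stack=$ f  input=f $  — match f
Accept reached after 7 steps.

7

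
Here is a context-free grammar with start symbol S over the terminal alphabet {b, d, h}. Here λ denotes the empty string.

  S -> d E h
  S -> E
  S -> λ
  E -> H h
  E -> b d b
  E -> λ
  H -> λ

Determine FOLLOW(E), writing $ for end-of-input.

{$, h}

FIRST(H) = {λ}
FIRST(E) = {λ, b, h}  (via H h)
FIRST(S) = {λ, b, d, h}  (via E)
FOLLOW(S) includes $ since S is the start symbol.
FOLLOW(S): S appears on no right-hand side. Thus FOLLOW(S) = {$}.
FOLLOW(E): in S->d E h, E is followed by h with FIRST {h}; in S->E, the suffix after E is empty, so FOLLOW(E) ⊇ FOLLOW(S) = {$}. Thus FOLLOW(E) = {$, h}.
FOLLOW(H): in E->H h, H is followed by h with FIRST {h}. Thus FOLLOW(H) = {h}.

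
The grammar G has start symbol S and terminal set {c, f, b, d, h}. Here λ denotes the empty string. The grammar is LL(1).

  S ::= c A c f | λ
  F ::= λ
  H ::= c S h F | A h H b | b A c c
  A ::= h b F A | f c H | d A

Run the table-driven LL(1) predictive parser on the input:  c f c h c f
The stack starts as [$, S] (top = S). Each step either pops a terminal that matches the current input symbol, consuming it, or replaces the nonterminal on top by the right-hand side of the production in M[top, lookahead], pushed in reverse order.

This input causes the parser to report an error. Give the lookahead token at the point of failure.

c

step 1: stack=$ S  input=c f c h c f $  — expand S ::= c A c f
step 2: stack=$ f c A c  input=c f c h c f $  — match c
step 3: stack=$ f c A  input=f c h c f $  — expand A ::= f c H
step 4: stack=$ f c H c f  input=f c h c f $  — match f
step 5: stack=$ f c H c  input=c h c f $  — match c
step 6: stack=$ f c H  input=h c f $  — expand H ::= A h H b
step 7: stack=$ f c b H h A  input=h c f $  — expand A ::= h b F A
step 8: stack=$ f c b H h A F b h  input=h c f $  — match h
step 9: stack=$ f c b H h A F b  input=c f $  — error: top is terminal b but lookahead is c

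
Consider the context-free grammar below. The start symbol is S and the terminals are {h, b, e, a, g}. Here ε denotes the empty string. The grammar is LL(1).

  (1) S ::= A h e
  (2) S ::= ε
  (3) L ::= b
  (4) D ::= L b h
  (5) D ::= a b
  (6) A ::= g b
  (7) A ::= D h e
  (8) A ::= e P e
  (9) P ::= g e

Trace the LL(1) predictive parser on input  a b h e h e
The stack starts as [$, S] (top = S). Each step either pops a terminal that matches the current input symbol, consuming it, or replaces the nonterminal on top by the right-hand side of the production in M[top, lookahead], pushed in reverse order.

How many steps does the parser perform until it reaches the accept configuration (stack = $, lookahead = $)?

step 1: stack=$ S  input=a b h e h e $  — expand S ::= A h e
step 2: stack=$ e h A  input=a b h e h e $  — expand A ::= D h e
step 3: stack=$ e h e h D  input=a b h e h e $  — expand D ::= a b
step 4: stack=$ e h e h b a  input=a b h e h e $  — match a
step 5: stack=$ e h e h b  input=b h e h e $  — match b
step 6: stack=$ e h e h  input=h e h e $  — match h
step 7: stack=$ e h e  input=e h e $  — match e
step 8: stack=$ e h  input=h e $  — match h
step 9: stack=$ e  input=e $  — match e
Accept reached after 9 steps.

9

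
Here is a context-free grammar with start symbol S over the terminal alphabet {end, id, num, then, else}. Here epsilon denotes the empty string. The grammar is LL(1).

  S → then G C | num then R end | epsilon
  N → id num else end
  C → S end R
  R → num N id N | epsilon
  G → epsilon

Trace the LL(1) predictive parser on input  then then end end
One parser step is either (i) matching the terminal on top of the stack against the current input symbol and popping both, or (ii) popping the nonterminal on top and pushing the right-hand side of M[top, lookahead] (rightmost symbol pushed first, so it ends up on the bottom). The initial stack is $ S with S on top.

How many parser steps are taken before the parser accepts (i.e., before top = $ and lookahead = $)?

step 1: stack=$ S  input=then then end end $  — expand S → then G C
step 2: stack=$ C G then  input=then then end end $  — match then
step 3: stack=$ C G  input=then end end $  — expand G → epsilon
step 4: stack=$ C  input=then end end $  — expand C → S end R
step 5: stack=$ R end S  input=then end end $  — expand S → then G C
step 6: stack=$ R end C G then  input=then end end $  — match then
step 7: stack=$ R end C G  input=end end $  — expand G → epsilon
step 8: stack=$ R end C  input=end end $  — expand C → S end R
step 9: stack=$ R end R end S  input=end end $  — expand S → epsilon
step 10: stack=$ R end R end  input=end end $  — match end
step 11: stack=$ R end R  input=end $  — expand R → epsilon
step 12: stack=$ R end  input=end $  — match end
step 13: stack=$ R  input=$  — expand R → epsilon
Accept reached after 13 steps.

13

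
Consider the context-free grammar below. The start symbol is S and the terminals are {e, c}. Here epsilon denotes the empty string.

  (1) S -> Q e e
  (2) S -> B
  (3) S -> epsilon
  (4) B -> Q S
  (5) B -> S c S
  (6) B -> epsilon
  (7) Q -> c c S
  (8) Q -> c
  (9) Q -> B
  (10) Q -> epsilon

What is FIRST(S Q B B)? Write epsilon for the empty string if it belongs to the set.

FIRST(S) = {epsilon, c, e}  (via Q e e, B)
FIRST(B) = {epsilon, c, e}  (via Q S, S c S)
FIRST(Q) = {epsilon, c, e}  (via B)
FIRST(S Q B B): take FIRST of each symbol in turn, carrying on past any symbol whose FIRST contains epsilon; result {epsilon, c, e}.

{epsilon, c, e}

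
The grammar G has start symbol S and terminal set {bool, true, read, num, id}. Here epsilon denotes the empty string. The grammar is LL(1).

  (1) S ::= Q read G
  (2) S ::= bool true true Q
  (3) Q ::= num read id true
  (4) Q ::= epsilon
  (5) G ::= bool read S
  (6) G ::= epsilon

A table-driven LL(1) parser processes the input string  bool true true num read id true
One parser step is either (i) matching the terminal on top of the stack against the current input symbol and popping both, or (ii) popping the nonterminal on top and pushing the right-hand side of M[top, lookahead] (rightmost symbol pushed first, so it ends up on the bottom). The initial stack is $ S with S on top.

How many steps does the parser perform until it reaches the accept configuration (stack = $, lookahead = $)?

step 1: stack=$ S  input=bool true true num read id true $  — expand S ::= bool true true Q
step 2: stack=$ Q true true bool  input=bool true true num read id true $  — match bool
step 3: stack=$ Q true true  input=true true num read id true $  — match true
step 4: stack=$ Q true  input=true num read id true $  — match true
step 5: stack=$ Q  input=num read id true $  — expand Q ::= num read id true
step 6: stack=$ true id read num  input=num read id true $  — match num
step 7: stack=$ true id read  input=read id true $  — match read
step 8: stack=$ true id  input=id true $  — match id
step 9: stack=$ true  input=true $  — match true
Accept reached after 9 steps.

9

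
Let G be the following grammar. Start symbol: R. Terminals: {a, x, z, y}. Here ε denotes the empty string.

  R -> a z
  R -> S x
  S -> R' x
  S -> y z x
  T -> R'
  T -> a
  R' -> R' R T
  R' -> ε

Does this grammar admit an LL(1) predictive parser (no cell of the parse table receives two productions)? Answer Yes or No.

FIRST(R) = {a, x, y}
FIRST(S) = {a, x, y}
FIRST(T) = {ε, a, x, y}
FIRST(R') = {ε, a, x, y}
FOLLOW(R) = {$, a, x, y}
FOLLOW(S) = {x}
FOLLOW(T) = {a, x, y}
FOLLOW(R') = {a, x, y}
Cell M[R, a] receives both R -> a z and R -> S x — the grammar is not LL(1).

No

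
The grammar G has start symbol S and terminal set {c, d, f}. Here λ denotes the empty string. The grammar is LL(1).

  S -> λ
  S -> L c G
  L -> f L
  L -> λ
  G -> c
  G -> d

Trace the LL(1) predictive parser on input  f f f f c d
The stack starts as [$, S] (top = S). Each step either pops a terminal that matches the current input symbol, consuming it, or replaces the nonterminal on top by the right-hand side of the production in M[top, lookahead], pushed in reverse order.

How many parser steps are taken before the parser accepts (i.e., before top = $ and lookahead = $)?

      Stack      Input          Action
   1  $ S        f f f f c d $  expand S -> L c G
   2  $ G c L    f f f f c d $  expand L -> f L
   3  $ G c L f  f f f f c d $  match f
   4  $ G c L    f f f c d $    expand L -> f L
   5  $ G c L f  f f f c d $    match f
   6  $ G c L    f f c d $      expand L -> f L
   7  $ G c L f  f f c d $      match f
   8  $ G c L    f c d $        expand L -> f L
   9  $ G c L f  f c d $        match f
  10  $ G c L    c d $          expand L -> λ
  11  $ G c      c d $          match c
  12  $ G        d $            expand G -> d
  13  $ d        d $            match d
Accept reached after 13 steps.

13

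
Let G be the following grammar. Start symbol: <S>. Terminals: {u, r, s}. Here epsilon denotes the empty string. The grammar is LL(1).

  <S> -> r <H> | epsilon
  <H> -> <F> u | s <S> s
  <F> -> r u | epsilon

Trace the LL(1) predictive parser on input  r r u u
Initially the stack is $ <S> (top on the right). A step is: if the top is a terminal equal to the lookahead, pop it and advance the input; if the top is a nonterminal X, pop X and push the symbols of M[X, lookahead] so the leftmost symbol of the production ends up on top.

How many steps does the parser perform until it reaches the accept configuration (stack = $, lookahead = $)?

step 1: stack=$ <S>  input=r r u u $  — expand <S> -> r <H>
step 2: stack=$ <H> r  input=r r u u $  — match r
step 3: stack=$ <H>  input=r u u $  — expand <H> -> <F> u
step 4: stack=$ u <F>  input=r u u $  — expand <F> -> r u
step 5: stack=$ u u r  input=r u u $  — match r
step 6: stack=$ u u  input=u u $  — match u
step 7: stack=$ u  input=u $  — match u
Accept reached after 7 steps.

7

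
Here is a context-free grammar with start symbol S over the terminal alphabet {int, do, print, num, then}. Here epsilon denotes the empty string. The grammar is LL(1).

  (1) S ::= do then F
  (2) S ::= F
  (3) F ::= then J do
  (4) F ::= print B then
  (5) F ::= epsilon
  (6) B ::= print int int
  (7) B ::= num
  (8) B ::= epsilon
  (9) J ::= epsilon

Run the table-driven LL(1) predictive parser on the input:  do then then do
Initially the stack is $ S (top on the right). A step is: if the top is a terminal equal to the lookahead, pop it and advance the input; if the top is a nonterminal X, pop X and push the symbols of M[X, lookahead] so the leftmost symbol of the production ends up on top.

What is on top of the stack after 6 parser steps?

do

     Stack        Input              Action
  1  $ S          do then then do $  expand S ::= do then F
  2  $ F then do  do then then do $  match do
  3  $ F then     then then do $     match then
  4  $ F          then do $          expand F ::= then J do
  5  $ do J then  then do $          match then
  6  $ do J       do $               expand J ::= epsilon
Stack after step 6: $ do (top = do).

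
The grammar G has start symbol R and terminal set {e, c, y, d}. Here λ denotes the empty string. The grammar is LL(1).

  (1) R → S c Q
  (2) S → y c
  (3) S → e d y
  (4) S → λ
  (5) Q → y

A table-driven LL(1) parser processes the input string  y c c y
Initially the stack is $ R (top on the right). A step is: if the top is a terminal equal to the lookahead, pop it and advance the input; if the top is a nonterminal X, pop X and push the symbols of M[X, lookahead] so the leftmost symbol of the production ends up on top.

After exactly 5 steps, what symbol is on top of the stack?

step 1: stack=$ R  input=y c c y $  — expand R → S c Q
step 2: stack=$ Q c S  input=y c c y $  — expand S → y c
step 3: stack=$ Q c c y  input=y c c y $  — match y
step 4: stack=$ Q c c  input=c c y $  — match c
step 5: stack=$ Q c  input=c y $  — match c
Stack after step 5: $ Q (top = Q).

Q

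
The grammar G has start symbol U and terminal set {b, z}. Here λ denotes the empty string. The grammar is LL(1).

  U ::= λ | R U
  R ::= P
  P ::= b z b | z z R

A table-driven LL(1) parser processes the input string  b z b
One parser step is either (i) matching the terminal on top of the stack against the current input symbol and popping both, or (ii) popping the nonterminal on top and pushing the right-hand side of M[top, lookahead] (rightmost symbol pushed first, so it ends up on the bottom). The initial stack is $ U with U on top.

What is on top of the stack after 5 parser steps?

     Stack      Input    Action
  1  $ U        b z b $  expand U ::= R U
  2  $ U R      b z b $  expand R ::= P
  3  $ U P      b z b $  expand P ::= b z b
  4  $ U b z b  b z b $  match b
  5  $ U b z    z b $    match z
Stack after step 5: $ U b (top = b).

b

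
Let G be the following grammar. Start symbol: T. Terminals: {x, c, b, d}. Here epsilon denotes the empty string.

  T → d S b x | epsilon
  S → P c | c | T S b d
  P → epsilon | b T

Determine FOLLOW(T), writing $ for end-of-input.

FIRST(T) = {epsilon, d}
FIRST(P) = {epsilon, b}
FIRST(S) = {b, c, d}  (via P c, T S b d)
FOLLOW(T) includes $ since T is the start symbol.
FOLLOW(S): in T→d S b x, S is followed by b x with FIRST {b}; in S→T S b d, S is followed by b d with FIRST {b}. Thus FOLLOW(S) = {b}.
FOLLOW(P): in S→P c, P is followed by c with FIRST {c}. Thus FOLLOW(P) = {c}.
FOLLOW(T): in S→T S b d, T is followed by S b d with FIRST {b, c, d}; in P→b T, the suffix after T is empty, so FOLLOW(T) ⊇ FOLLOW(P) = {c}. Thus FOLLOW(T) = {$, b, c, d}.

{$, b, c, d}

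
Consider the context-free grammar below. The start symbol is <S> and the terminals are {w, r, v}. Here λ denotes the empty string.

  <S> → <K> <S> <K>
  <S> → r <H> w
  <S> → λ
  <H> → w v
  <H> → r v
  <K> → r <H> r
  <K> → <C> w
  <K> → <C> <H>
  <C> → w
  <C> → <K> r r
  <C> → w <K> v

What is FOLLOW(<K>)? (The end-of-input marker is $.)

FIRST(<H>) = {r, w}
FIRST(<S>) = {λ, r, w}  (via <K> <S> <K>)
FIRST(<K>) = {r, w}  (via <C> w, <C> <H>)
FIRST(<C>) = {r, w}  (via <K> r r)
FOLLOW(<S>) includes $ since <S> is the start symbol.
FOLLOW(<S>): in <S>→<K> <S> <K>, <S> is followed by <K> with FIRST {r, w}. Thus FOLLOW(<S>) = {$, r, w}.
FOLLOW(<K>): in <S>→<K> <S> <K> (occurrence 1), <K> is followed by <S> <K> with FIRST {r, w}; in <S>→<K> <S> <K> (occurrence 2), the suffix after <K> is empty, so FOLLOW(<K>) ⊇ FOLLOW(<S>) = {$, r, w}; in <C>→<K> r r, <K> is followed by r r with FIRST {r}; in <C>→w <K> v, <K> is followed by v with FIRST {v}. Thus FOLLOW(<K>) = {$, r, v, w}.
FOLLOW(<H>): in <S>→r <H> w, <H> is followed by w with FIRST {w}; in <K>→r <H> r, <H> is followed by r with FIRST {r}; in <K>→<C> <H>, the suffix after <H> is empty, so FOLLOW(<H>) ⊇ FOLLOW(<K>) = {$, r, v, w}. Thus FOLLOW(<H>) = {$, r, v, w}.
FOLLOW(<C>): in <K>→<C> w, <C> is followed by w with FIRST {w}; in <K>→<C> <H>, <C> is followed by <H> with FIRST {r, w}. Thus FOLLOW(<C>) = {r, w}.

{$, r, v, w}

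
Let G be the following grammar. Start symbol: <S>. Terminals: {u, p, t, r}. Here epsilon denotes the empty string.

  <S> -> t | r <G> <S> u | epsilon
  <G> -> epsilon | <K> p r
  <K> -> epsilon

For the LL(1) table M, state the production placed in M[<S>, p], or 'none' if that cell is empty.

FIRST(<S>): from <S>->t we get {t}; from <S>->r <G> <S> u we get {r}; from <S>->epsilon we get {epsilon}. So FIRST(<S>) = {epsilon, r, t}.
FIRST(<K>): from <K>->epsilon we get {epsilon}. So FIRST(<K>) = {epsilon}.
FIRST(<G>): from <G>->epsilon we get {epsilon}; from <G>-><K> p r we get {p}. So FIRST(<G>) = {epsilon, p}.
FOLLOW(<S>) includes $ since <S> is the start symbol.
FOLLOW(<S>): in <S>->r <G> <S> u, <S> is followed by u with FIRST {u}. Thus FOLLOW(<S>) = {$, u}.
For <S> -> t: FIRST(t) = {t}, so it goes in M[<S>, t] for t ∈ {t}.
For <S> -> r <G> <S> u: FIRST(r <G> <S> u) = {r}, so it goes in M[<S>, t] for t ∈ {r}.
For <S> -> epsilon: FIRST(epsilon) = {epsilon}, so it goes in M[<S>, t] for t ∈ {}; since epsilon ∈ FIRST, also for every t ∈ FOLLOW(<S>) = {$, u}.
None of these place a production in M[<S>, p].

none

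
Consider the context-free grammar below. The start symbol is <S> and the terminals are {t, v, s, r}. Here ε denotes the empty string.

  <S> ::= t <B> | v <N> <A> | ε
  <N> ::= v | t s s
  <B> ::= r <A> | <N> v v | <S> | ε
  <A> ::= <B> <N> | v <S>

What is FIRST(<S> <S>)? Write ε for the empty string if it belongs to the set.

{ε, t, v}

FIRST(<S>): from <S>::=t <B> we get {t}; from <S>::=v <N> <A> we get {v}; from <S>::=ε we get {ε}. So FIRST(<S>) = {ε, t, v}.
FIRST(<N>): from <N>::=v we get {v}; from <N>::=t s s we get {t}. So FIRST(<N>) = {t, v}.
FIRST(<B>): from <B>::=r <A> we get {r}; from <B>::=<N> v v we get {t, v}; from <B>::=<S> we get {ε, t, v}; from <B>::=ε we get {ε}. So FIRST(<B>) = {ε, r, t, v}.
FIRST(<A>): from <A>::=<B> <N> we get {r, t, v}; from <A>::=v <S> we get {v}. So FIRST(<A>) = {r, t, v}.
FIRST(<S> <S>): take FIRST of each symbol in turn, carrying on past any symbol whose FIRST contains ε; result {ε, t, v}.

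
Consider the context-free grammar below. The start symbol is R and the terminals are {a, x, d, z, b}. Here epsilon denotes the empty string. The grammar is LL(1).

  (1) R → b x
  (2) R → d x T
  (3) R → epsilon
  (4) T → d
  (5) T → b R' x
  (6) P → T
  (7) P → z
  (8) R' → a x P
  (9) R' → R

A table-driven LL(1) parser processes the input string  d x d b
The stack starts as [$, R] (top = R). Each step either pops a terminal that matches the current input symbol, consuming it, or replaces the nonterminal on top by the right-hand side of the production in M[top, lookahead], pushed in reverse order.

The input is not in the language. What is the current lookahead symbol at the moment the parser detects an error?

b

     Stack    Input      Action
  1  $ R      d x d b $  expand R → d x T
  2  $ T x d  d x d b $  match d
  3  $ T x    x d b $    match x
  4  $ T      d b $      expand T → d
  5  $ d      d b $      match d
  6  $        b $        error: stack empty but input remains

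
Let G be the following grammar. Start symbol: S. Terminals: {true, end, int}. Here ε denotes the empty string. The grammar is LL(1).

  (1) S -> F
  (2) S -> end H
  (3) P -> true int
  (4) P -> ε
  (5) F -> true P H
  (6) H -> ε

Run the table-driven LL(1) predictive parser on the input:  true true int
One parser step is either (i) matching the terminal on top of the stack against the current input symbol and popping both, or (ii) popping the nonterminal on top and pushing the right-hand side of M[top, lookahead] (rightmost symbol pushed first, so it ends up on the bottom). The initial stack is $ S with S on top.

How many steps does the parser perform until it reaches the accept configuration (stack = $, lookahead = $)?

     Stack         Input            Action
  1  $ S           true true int $  expand S -> F
  2  $ F           true true int $  expand F -> true P H
  3  $ H P true    true true int $  match true
  4  $ H P         true int $       expand P -> true int
  5  $ H int true  true int $       match true
  6  $ H int       int $            match int
  7  $ H           $                expand H -> ε
Accept reached after 7 steps.

7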